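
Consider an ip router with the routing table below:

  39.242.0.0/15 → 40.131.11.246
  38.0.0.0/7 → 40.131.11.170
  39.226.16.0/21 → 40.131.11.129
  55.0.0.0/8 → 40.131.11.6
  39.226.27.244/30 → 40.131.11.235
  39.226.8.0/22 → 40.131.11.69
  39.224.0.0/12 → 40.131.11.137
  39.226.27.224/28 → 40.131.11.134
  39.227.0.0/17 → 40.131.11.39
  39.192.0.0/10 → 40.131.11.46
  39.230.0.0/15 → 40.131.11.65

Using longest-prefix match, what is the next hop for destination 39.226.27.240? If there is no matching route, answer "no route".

40.131.11.137

Routes whose prefix contains 39.226.27.240:
  38.0.0.0/7 (38.0.0.0 - 39.255.255.255) -> 40.131.11.170
  39.192.0.0/10 (39.192.0.0 - 39.255.255.255) -> 40.131.11.46
  39.224.0.0/12 (39.224.0.0 - 39.239.255.255) -> 40.131.11.137
More-specific entries that do NOT match:
  39.226.27.244/30 (39.226.27.244 - 39.226.27.247) does not contain 39.226.27.240
  39.226.27.224/28 (39.226.27.224 - 39.226.27.239) does not contain 39.226.27.240
  39.226.8.0/22 (39.226.8.0 - 39.226.11.255) does not contain 39.226.27.240
  39.226.16.0/21 (39.226.16.0 - 39.226.23.255) does not contain 39.226.27.240
  39.227.0.0/17 (39.227.0.0 - 39.227.127.255) does not contain 39.226.27.240
  39.242.0.0/15 (39.242.0.0 - 39.243.255.255) does not contain 39.226.27.240
  39.230.0.0/15 (39.230.0.0 - 39.231.255.255) does not contain 39.226.27.240
Longest matching prefix is /12 -> next hop 40.131.11.137.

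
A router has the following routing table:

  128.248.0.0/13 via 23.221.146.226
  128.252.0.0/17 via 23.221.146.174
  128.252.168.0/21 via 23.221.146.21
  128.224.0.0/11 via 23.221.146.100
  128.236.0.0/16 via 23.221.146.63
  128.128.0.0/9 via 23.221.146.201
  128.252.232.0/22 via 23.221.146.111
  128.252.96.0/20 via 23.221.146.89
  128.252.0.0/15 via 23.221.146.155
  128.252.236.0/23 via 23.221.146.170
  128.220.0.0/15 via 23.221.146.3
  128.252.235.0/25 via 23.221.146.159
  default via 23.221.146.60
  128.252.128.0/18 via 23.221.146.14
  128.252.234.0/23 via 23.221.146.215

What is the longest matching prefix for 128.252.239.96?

128.252.0.0/15

Entries matching 128.252.239.96:
  0.0.0.0/0 (default, matches everything)
  128.128.0.0/9 (128.128.0.0 - 128.255.255.255)
  128.224.0.0/11 (128.224.0.0 - 128.255.255.255)
  128.248.0.0/13 (128.248.0.0 - 128.255.255.255)
  128.252.0.0/15 (128.252.0.0 - 128.253.255.255)
Most specific is 128.252.0.0/15.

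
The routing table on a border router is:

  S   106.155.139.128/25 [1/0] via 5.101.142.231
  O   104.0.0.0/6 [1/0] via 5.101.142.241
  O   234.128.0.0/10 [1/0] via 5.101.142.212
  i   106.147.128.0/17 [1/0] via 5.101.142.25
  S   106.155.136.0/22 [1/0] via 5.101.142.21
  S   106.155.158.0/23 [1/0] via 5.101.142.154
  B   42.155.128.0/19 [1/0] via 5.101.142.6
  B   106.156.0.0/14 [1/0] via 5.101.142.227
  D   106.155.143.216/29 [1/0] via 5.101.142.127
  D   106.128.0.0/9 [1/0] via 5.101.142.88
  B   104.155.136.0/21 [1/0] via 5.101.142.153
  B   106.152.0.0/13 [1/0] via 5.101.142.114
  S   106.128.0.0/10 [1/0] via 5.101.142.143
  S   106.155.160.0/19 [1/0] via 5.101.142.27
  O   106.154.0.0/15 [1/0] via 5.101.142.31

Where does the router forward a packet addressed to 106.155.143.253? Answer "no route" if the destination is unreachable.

5.101.142.31

Routes whose prefix contains 106.155.143.253:
  104.0.0.0/6 (104.0.0.0 - 107.255.255.255) -> 5.101.142.241
  106.128.0.0/9 (106.128.0.0 - 106.255.255.255) -> 5.101.142.88
  106.128.0.0/10 (106.128.0.0 - 106.191.255.255) -> 5.101.142.143
  106.152.0.0/13 (106.152.0.0 - 106.159.255.255) -> 5.101.142.114
  106.154.0.0/15 (106.154.0.0 - 106.155.255.255) -> 5.101.142.31
More-specific entries that do NOT match:
  106.155.143.216/29 (106.155.143.216 - 106.155.143.223) does not contain 106.155.143.253
  106.155.139.128/25 (106.155.139.128 - 106.155.139.255) does not contain 106.155.143.253
  106.155.158.0/23 (106.155.158.0 - 106.155.159.255) does not contain 106.155.143.253
  106.155.136.0/22 (106.155.136.0 - 106.155.139.255) does not contain 106.155.143.253
  104.155.136.0/21 (104.155.136.0 - 104.155.143.255) does not contain 106.155.143.253
  42.155.128.0/19 (42.155.128.0 - 42.155.159.255) does not contain 106.155.143.253
  106.155.160.0/19 (106.155.160.0 - 106.155.191.255) does not contain 106.155.143.253
  106.147.128.0/17 (106.147.128.0 - 106.147.255.255) does not contain 106.155.143.253
Longest matching prefix is /15 -> next hop 5.101.142.31.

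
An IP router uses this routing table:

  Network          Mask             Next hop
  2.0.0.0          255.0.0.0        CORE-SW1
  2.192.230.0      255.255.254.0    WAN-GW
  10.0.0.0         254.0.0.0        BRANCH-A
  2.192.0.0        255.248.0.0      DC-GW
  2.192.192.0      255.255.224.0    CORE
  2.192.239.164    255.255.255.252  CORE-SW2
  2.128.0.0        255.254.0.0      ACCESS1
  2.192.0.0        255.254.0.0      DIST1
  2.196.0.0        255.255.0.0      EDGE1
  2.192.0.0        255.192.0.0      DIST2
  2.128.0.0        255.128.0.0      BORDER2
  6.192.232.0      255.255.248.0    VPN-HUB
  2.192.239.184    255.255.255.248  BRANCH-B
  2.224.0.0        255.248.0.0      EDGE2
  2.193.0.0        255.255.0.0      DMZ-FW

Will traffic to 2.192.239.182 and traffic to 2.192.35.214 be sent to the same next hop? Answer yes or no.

yes

2.192.239.182: longest match 2.192.0.0/15 -> DIST1
2.192.35.214: longest match 2.192.0.0/15 -> DIST1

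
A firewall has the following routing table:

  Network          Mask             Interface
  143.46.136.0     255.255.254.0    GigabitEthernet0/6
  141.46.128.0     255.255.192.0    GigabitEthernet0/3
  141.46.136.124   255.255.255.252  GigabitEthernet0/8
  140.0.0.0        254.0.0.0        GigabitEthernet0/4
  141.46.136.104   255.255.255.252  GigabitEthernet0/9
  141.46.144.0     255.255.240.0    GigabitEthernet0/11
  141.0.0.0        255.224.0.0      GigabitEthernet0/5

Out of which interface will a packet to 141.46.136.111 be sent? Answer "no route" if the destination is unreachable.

Routes whose prefix contains 141.46.136.111:
  140.0.0.0/7 (140.0.0.0 - 141.255.255.255) -> GigabitEthernet0/4
  141.46.128.0/18 (141.46.128.0 - 141.46.191.255) -> GigabitEthernet0/3
More-specific entries that do NOT match:
  141.46.136.124/30 (141.46.136.124 - 141.46.136.127) does not contain 141.46.136.111
  141.46.136.104/30 (141.46.136.104 - 141.46.136.107) does not contain 141.46.136.111
  143.46.136.0/23 (143.46.136.0 - 143.46.137.255) does not contain 141.46.136.111
  141.46.144.0/20 (141.46.144.0 - 141.46.159.255) does not contain 141.46.136.111
Longest matching prefix is /18 -> interface GigabitEthernet0/3.

GigabitEthernet0/3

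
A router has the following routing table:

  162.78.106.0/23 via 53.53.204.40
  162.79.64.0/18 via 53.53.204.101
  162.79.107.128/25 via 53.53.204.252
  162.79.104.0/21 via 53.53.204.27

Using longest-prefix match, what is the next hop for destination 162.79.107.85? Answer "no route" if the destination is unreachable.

Routes whose prefix contains 162.79.107.85:
  162.79.64.0/18 (162.79.64.0 - 162.79.127.255) -> 53.53.204.101
  162.79.104.0/21 (162.79.104.0 - 162.79.111.255) -> 53.53.204.27
More-specific entries that do NOT match:
  162.79.107.128/25 (162.79.107.128 - 162.79.107.255) does not contain 162.79.107.85
  162.78.106.0/23 (162.78.106.0 - 162.78.107.255) does not contain 162.79.107.85
Longest matching prefix is /21 -> next hop 53.53.204.27.

53.53.204.27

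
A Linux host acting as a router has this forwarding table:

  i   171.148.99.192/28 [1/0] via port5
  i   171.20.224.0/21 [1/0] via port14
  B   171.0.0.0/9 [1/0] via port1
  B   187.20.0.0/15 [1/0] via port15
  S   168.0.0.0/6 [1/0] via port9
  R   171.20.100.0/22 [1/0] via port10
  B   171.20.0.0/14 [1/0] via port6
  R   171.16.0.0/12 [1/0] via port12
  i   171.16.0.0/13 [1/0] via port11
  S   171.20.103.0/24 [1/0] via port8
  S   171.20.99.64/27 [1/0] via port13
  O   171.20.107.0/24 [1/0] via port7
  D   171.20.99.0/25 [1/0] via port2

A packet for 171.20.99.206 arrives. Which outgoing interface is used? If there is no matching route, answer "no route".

port6

Routes whose prefix contains 171.20.99.206:
  168.0.0.0/6 (168.0.0.0 - 171.255.255.255) -> port9
  171.0.0.0/9 (171.0.0.0 - 171.127.255.255) -> port1
  171.16.0.0/12 (171.16.0.0 - 171.31.255.255) -> port12
  171.16.0.0/13 (171.16.0.0 - 171.23.255.255) -> port11
  171.20.0.0/14 (171.20.0.0 - 171.23.255.255) -> port6
More-specific entries that do NOT match:
  171.148.99.192/28 (171.148.99.192 - 171.148.99.207) does not contain 171.20.99.206
  171.20.99.64/27 (171.20.99.64 - 171.20.99.95) does not contain 171.20.99.206
  171.20.99.0/25 (171.20.99.0 - 171.20.99.127) does not contain 171.20.99.206
  171.20.103.0/24 (171.20.103.0 - 171.20.103.255) does not contain 171.20.99.206
  171.20.107.0/24 (171.20.107.0 - 171.20.107.255) does not contain 171.20.99.206
  171.20.100.0/22 (171.20.100.0 - 171.20.103.255) does not contain 171.20.99.206
  171.20.224.0/21 (171.20.224.0 - 171.20.231.255) does not contain 171.20.99.206
  187.20.0.0/15 (187.20.0.0 - 187.21.255.255) does not contain 171.20.99.206
Longest matching prefix is /14 -> interface port6.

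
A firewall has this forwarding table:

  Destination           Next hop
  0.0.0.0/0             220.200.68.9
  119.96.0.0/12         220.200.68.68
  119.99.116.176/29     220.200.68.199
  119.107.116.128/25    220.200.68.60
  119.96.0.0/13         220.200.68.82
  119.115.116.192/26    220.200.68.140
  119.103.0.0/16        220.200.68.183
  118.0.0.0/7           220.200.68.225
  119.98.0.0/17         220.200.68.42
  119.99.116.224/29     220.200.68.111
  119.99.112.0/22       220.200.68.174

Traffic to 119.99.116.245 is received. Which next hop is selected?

220.200.68.82

Routes whose prefix contains 119.99.116.245:
  0.0.0.0/0 (default, matches everything) -> 220.200.68.9
  118.0.0.0/7 (118.0.0.0 - 119.255.255.255) -> 220.200.68.225
  119.96.0.0/12 (119.96.0.0 - 119.111.255.255) -> 220.200.68.68
  119.96.0.0/13 (119.96.0.0 - 119.103.255.255) -> 220.200.68.82
More-specific entries that do NOT match:
  119.99.116.176/29 (119.99.116.176 - 119.99.116.183) does not contain 119.99.116.245
  119.99.116.224/29 (119.99.116.224 - 119.99.116.231) does not contain 119.99.116.245
  119.115.116.192/26 (119.115.116.192 - 119.115.116.255) does not contain 119.99.116.245
  119.107.116.128/25 (119.107.116.128 - 119.107.116.255) does not contain 119.99.116.245
  119.99.112.0/22 (119.99.112.0 - 119.99.115.255) does not contain 119.99.116.245
  119.98.0.0/17 (119.98.0.0 - 119.98.127.255) does not contain 119.99.116.245
  119.103.0.0/16 (119.103.0.0 - 119.103.255.255) does not contain 119.99.116.245
Longest matching prefix is /13 -> next hop 220.200.68.82.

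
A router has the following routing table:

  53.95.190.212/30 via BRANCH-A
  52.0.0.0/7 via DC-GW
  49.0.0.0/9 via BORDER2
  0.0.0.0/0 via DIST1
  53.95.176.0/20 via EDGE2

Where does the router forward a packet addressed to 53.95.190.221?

Routes whose prefix contains 53.95.190.221:
  0.0.0.0/0 (default, matches everything) -> DIST1
  52.0.0.0/7 (52.0.0.0 - 53.255.255.255) -> DC-GW
  53.95.176.0/20 (53.95.176.0 - 53.95.191.255) -> EDGE2
More-specific entries that do NOT match:
  53.95.190.212/30 (53.95.190.212 - 53.95.190.215) does not contain 53.95.190.221
Longest matching prefix is /20 -> next hop EDGE2.

EDGE2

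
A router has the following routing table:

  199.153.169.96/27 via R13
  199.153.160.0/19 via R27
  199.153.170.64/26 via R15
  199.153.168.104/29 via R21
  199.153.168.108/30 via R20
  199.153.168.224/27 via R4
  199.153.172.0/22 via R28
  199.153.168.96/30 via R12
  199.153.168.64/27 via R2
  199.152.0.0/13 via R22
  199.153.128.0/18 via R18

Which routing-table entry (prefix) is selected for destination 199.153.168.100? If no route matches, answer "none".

199.153.160.0/19

Entries matching 199.153.168.100:
  199.152.0.0/13 (199.152.0.0 - 199.159.255.255)
  199.153.128.0/18 (199.153.128.0 - 199.153.191.255)
  199.153.160.0/19 (199.153.160.0 - 199.153.191.255)
Most specific is 199.153.160.0/19.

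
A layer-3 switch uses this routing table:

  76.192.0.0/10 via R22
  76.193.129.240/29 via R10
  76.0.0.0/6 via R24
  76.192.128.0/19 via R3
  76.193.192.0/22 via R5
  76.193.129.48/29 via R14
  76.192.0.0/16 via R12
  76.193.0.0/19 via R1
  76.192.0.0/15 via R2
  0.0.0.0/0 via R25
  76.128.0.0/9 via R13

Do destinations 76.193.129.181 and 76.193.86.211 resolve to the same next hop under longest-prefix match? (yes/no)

yes

76.193.129.181: longest match 76.192.0.0/15 -> R2
76.193.86.211: longest match 76.192.0.0/15 -> R2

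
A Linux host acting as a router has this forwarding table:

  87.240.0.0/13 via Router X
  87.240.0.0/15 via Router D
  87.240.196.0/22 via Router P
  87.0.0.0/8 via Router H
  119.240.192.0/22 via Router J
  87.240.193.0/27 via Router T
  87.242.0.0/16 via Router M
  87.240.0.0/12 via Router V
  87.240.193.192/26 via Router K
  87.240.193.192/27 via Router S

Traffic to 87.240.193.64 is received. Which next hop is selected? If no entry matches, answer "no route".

Router D

Routes whose prefix contains 87.240.193.64:
  87.0.0.0/8 (87.0.0.0 - 87.255.255.255) -> Router H
  87.240.0.0/12 (87.240.0.0 - 87.255.255.255) -> Router V
  87.240.0.0/13 (87.240.0.0 - 87.247.255.255) -> Router X
  87.240.0.0/15 (87.240.0.0 - 87.241.255.255) -> Router D
More-specific entries that do NOT match:
  87.240.193.0/27 (87.240.193.0 - 87.240.193.31) does not contain 87.240.193.64
  87.240.193.192/27 (87.240.193.192 - 87.240.193.223) does not contain 87.240.193.64
  87.240.193.192/26 (87.240.193.192 - 87.240.193.255) does not contain 87.240.193.64
  87.240.196.0/22 (87.240.196.0 - 87.240.199.255) does not contain 87.240.193.64
  119.240.192.0/22 (119.240.192.0 - 119.240.195.255) does not contain 87.240.193.64
  87.242.0.0/16 (87.242.0.0 - 87.242.255.255) does not contain 87.240.193.64
Longest matching prefix is /15 -> next hop Router D.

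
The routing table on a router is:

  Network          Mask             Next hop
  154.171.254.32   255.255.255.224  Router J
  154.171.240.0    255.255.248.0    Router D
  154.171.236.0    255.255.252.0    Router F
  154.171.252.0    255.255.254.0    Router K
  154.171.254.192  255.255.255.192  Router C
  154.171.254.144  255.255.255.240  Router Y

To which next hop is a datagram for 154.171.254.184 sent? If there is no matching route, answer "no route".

No entry's prefix contains 154.171.254.184; there is no default route.

no route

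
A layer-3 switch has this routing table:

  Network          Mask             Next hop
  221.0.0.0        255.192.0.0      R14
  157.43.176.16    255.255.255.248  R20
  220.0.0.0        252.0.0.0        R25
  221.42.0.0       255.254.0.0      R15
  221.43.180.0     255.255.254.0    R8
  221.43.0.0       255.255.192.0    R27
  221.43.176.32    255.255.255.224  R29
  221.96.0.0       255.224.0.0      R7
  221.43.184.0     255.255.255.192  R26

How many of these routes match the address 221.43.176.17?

3

Prefixes containing 221.43.176.17:
  220.0.0.0/6 (220.0.0.0 - 223.255.255.255)
  221.0.0.0/10 (221.0.0.0 - 221.63.255.255)
  221.42.0.0/15 (221.42.0.0 - 221.43.255.255)
Total matching entries: 3.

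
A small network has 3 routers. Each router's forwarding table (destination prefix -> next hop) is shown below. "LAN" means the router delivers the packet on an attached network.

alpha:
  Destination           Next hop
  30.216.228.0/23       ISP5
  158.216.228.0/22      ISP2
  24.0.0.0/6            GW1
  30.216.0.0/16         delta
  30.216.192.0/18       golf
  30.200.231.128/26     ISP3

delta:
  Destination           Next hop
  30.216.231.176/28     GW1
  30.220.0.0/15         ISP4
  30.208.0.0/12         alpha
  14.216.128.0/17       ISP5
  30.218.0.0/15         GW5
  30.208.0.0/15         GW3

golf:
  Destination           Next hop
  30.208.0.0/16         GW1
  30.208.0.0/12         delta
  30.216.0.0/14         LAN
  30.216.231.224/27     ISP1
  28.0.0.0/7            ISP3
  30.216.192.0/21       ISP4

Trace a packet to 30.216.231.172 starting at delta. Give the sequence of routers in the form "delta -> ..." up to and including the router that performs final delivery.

At delta: longest match for 30.216.231.172 is 30.208.0.0/12 -> alpha
At alpha: longest match for 30.216.231.172 is 30.216.192.0/18 -> golf
At golf: longest match for 30.216.231.172 is 30.216.0.0/14 -> LAN

delta -> alpha -> golf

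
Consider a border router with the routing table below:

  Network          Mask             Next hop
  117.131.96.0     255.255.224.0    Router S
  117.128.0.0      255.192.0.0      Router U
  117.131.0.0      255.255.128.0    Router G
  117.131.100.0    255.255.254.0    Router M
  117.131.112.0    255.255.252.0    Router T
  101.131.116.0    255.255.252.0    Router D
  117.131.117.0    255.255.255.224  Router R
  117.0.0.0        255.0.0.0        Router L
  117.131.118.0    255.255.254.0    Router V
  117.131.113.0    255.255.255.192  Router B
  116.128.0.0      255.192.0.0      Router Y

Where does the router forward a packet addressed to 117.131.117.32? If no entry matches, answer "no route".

Routes whose prefix contains 117.131.117.32:
  117.0.0.0/8 (117.0.0.0 - 117.255.255.255) -> Router L
  117.128.0.0/10 (117.128.0.0 - 117.191.255.255) -> Router U
  117.131.0.0/17 (117.131.0.0 - 117.131.127.255) -> Router G
  117.131.96.0/19 (117.131.96.0 - 117.131.127.255) -> Router S
More-specific entries that do NOT match:
  117.131.117.0/27 (117.131.117.0 - 117.131.117.31) does not contain 117.131.117.32
  117.131.113.0/26 (117.131.113.0 - 117.131.113.63) does not contain 117.131.117.32
  117.131.100.0/23 (117.131.100.0 - 117.131.101.255) does not contain 117.131.117.32
  117.131.118.0/23 (117.131.118.0 - 117.131.119.255) does not contain 117.131.117.32
  117.131.112.0/22 (117.131.112.0 - 117.131.115.255) does not contain 117.131.117.32
  101.131.116.0/22 (101.131.116.0 - 101.131.119.255) does not contain 117.131.117.32
Longest matching prefix is /19 -> next hop Router S.

Router S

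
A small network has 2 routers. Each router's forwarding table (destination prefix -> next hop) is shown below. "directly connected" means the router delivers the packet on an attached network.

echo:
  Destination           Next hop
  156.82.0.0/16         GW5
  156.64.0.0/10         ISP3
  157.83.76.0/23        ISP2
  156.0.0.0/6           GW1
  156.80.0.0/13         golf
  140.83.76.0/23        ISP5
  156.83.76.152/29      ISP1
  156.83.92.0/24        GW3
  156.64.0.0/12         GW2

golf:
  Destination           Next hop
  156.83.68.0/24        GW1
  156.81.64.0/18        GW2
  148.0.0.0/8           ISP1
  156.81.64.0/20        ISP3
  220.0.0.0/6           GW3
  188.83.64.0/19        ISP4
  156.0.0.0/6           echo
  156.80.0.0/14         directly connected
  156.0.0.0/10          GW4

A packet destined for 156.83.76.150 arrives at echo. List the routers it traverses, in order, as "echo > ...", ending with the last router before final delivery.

At echo: longest match for 156.83.76.150 is 156.80.0.0/13 -> golf
At golf: longest match for 156.83.76.150 is 156.80.0.0/14 -> directly connected

echo > golf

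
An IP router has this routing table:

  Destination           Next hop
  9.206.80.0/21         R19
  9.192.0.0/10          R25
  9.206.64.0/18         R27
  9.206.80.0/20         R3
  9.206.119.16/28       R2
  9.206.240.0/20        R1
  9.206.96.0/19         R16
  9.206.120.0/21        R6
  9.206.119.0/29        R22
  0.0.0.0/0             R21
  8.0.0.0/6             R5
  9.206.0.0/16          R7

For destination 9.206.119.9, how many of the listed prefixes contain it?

Prefixes containing 9.206.119.9:
  0.0.0.0/0 (default, matches everything)
  8.0.0.0/6 (8.0.0.0 - 11.255.255.255)
  9.192.0.0/10 (9.192.0.0 - 9.255.255.255)
  9.206.0.0/16 (9.206.0.0 - 9.206.255.255)
  9.206.64.0/18 (9.206.64.0 - 9.206.127.255)
  9.206.96.0/19 (9.206.96.0 - 9.206.127.255)
Total matching entries: 6.

6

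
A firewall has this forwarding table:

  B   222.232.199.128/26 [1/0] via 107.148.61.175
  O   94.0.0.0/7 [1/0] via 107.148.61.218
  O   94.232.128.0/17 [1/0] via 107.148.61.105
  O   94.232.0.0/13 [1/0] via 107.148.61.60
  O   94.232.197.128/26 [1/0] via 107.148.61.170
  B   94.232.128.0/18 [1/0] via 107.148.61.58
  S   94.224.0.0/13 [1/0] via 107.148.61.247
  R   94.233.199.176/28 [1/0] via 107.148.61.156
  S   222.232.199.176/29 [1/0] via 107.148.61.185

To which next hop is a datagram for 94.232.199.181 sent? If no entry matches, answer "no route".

Routes whose prefix contains 94.232.199.181:
  94.0.0.0/7 (94.0.0.0 - 95.255.255.255) -> 107.148.61.218
  94.232.0.0/13 (94.232.0.0 - 94.239.255.255) -> 107.148.61.60
  94.232.128.0/17 (94.232.128.0 - 94.232.255.255) -> 107.148.61.105
More-specific entries that do NOT match:
  222.232.199.176/29 (222.232.199.176 - 222.232.199.183) does not contain 94.232.199.181
  94.233.199.176/28 (94.233.199.176 - 94.233.199.191) does not contain 94.232.199.181
  222.232.199.128/26 (222.232.199.128 - 222.232.199.191) does not contain 94.232.199.181
  94.232.197.128/26 (94.232.197.128 - 94.232.197.191) does not contain 94.232.199.181
  94.232.128.0/18 (94.232.128.0 - 94.232.191.255) does not contain 94.232.199.181
Longest matching prefix is /17 -> next hop 107.148.61.105.

107.148.61.105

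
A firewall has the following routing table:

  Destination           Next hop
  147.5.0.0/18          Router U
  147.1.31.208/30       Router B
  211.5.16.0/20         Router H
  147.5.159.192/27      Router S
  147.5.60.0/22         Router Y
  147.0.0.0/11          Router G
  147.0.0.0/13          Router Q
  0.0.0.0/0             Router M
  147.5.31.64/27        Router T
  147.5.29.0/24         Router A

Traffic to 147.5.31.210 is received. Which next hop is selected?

Routes whose prefix contains 147.5.31.210:
  0.0.0.0/0 (default, matches everything) -> Router M
  147.0.0.0/11 (147.0.0.0 - 147.31.255.255) -> Router G
  147.0.0.0/13 (147.0.0.0 - 147.7.255.255) -> Router Q
  147.5.0.0/18 (147.5.0.0 - 147.5.63.255) -> Router U
More-specific entries that do NOT match:
  147.1.31.208/30 (147.1.31.208 - 147.1.31.211) does not contain 147.5.31.210
  147.5.159.192/27 (147.5.159.192 - 147.5.159.223) does not contain 147.5.31.210
  147.5.31.64/27 (147.5.31.64 - 147.5.31.95) does not contain 147.5.31.210
  147.5.29.0/24 (147.5.29.0 - 147.5.29.255) does not contain 147.5.31.210
  147.5.60.0/22 (147.5.60.0 - 147.5.63.255) does not contain 147.5.31.210
  211.5.16.0/20 (211.5.16.0 - 211.5.31.255) does not contain 147.5.31.210
Longest matching prefix is /18 -> next hop Router U.

Router U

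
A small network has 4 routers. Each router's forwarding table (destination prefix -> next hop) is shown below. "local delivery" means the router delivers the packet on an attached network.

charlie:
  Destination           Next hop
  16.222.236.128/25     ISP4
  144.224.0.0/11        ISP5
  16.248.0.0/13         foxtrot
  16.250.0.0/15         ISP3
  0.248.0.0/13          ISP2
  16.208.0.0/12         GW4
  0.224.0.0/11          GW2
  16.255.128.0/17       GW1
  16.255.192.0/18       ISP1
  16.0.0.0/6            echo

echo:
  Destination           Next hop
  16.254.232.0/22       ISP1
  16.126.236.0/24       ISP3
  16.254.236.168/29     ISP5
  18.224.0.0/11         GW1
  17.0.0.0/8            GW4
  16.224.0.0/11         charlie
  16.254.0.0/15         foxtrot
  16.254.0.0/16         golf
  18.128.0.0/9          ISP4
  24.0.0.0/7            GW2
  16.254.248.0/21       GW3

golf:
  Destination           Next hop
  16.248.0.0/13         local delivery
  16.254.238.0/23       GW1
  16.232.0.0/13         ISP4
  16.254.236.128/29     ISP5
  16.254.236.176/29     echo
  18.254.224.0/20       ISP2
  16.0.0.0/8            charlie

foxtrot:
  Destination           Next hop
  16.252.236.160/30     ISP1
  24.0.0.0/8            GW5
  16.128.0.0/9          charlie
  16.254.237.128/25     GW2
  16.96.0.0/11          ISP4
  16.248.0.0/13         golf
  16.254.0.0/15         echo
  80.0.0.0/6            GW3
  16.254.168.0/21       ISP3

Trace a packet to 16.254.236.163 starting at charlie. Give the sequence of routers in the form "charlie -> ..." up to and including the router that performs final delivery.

At charlie: longest match for 16.254.236.163 is 16.248.0.0/13 -> foxtrot
At foxtrot: longest match for 16.254.236.163 is 16.254.0.0/15 -> echo
At echo: longest match for 16.254.236.163 is 16.254.0.0/16 -> golf
At golf: longest match for 16.254.236.163 is 16.248.0.0/13 -> local delivery

charlie -> foxtrot -> echo -> golf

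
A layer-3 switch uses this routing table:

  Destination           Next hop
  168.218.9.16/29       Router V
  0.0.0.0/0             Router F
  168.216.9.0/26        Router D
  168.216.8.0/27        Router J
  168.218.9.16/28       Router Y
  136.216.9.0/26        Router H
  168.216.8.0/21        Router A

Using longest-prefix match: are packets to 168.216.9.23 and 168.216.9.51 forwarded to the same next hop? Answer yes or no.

168.216.9.23: longest match 168.216.9.0/26 -> Router D
168.216.9.51: longest match 168.216.9.0/26 -> Router D

yes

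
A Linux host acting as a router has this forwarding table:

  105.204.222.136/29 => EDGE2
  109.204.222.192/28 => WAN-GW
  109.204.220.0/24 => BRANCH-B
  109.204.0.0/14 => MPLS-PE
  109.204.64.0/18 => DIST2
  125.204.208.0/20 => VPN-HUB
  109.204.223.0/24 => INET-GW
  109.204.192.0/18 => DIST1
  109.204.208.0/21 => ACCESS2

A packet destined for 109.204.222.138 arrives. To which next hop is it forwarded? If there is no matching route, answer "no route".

DIST1

Routes whose prefix contains 109.204.222.138:
  109.204.0.0/14 (109.204.0.0 - 109.207.255.255) -> MPLS-PE
  109.204.192.0/18 (109.204.192.0 - 109.204.255.255) -> DIST1
More-specific entries that do NOT match:
  105.204.222.136/29 (105.204.222.136 - 105.204.222.143) does not contain 109.204.222.138
  109.204.222.192/28 (109.204.222.192 - 109.204.222.207) does not contain 109.204.222.138
  109.204.220.0/24 (109.204.220.0 - 109.204.220.255) does not contain 109.204.222.138
  109.204.223.0/24 (109.204.223.0 - 109.204.223.255) does not contain 109.204.222.138
  109.204.208.0/21 (109.204.208.0 - 109.204.215.255) does not contain 109.204.222.138
  125.204.208.0/20 (125.204.208.0 - 125.204.223.255) does not contain 109.204.222.138
Longest matching prefix is /18 -> next hop DIST1.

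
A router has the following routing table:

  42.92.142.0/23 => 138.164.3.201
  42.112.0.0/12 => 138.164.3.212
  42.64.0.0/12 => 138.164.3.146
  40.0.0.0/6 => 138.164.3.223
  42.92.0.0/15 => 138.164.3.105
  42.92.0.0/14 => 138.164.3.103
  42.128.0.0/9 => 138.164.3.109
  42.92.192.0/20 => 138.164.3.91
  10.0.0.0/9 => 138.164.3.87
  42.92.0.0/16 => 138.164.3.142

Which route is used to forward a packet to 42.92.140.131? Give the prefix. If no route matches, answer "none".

42.92.0.0/16

Entries matching 42.92.140.131:
  40.0.0.0/6 (40.0.0.0 - 43.255.255.255)
  42.92.0.0/14 (42.92.0.0 - 42.95.255.255)
  42.92.0.0/15 (42.92.0.0 - 42.93.255.255)
  42.92.0.0/16 (42.92.0.0 - 42.92.255.255)
Most specific is 42.92.0.0/16.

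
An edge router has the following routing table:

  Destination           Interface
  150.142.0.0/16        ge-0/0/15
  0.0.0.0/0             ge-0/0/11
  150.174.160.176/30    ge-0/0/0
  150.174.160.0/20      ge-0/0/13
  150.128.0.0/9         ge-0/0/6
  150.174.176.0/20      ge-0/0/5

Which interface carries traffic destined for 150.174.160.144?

ge-0/0/13

Routes whose prefix contains 150.174.160.144:
  0.0.0.0/0 (default, matches everything) -> ge-0/0/11
  150.128.0.0/9 (150.128.0.0 - 150.255.255.255) -> ge-0/0/6
  150.174.160.0/20 (150.174.160.0 - 150.174.175.255) -> ge-0/0/13
More-specific entries that do NOT match:
  150.174.160.176/30 (150.174.160.176 - 150.174.160.179) does not contain 150.174.160.144
Longest matching prefix is /20 -> interface ge-0/0/13.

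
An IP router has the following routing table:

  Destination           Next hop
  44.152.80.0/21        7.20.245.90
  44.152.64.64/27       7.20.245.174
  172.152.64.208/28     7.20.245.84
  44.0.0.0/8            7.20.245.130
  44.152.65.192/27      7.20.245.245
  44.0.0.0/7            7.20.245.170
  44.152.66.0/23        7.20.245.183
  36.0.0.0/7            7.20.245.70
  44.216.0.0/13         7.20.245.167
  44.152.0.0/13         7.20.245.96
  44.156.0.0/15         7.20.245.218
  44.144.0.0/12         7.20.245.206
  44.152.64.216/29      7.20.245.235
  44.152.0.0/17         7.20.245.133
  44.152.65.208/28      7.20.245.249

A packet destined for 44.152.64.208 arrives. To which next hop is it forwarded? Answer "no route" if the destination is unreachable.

Routes whose prefix contains 44.152.64.208:
  44.0.0.0/7 (44.0.0.0 - 45.255.255.255) -> 7.20.245.170
  44.0.0.0/8 (44.0.0.0 - 44.255.255.255) -> 7.20.245.130
  44.144.0.0/12 (44.144.0.0 - 44.159.255.255) -> 7.20.245.206
  44.152.0.0/13 (44.152.0.0 - 44.159.255.255) -> 7.20.245.96
  44.152.0.0/17 (44.152.0.0 - 44.152.127.255) -> 7.20.245.133
More-specific entries that do NOT match:
  44.152.64.216/29 (44.152.64.216 - 44.152.64.223) does not contain 44.152.64.208
  172.152.64.208/28 (172.152.64.208 - 172.152.64.223) does not contain 44.152.64.208
  44.152.65.208/28 (44.152.65.208 - 44.152.65.223) does not contain 44.152.64.208
  44.152.64.64/27 (44.152.64.64 - 44.152.64.95) does not contain 44.152.64.208
  44.152.65.192/27 (44.152.65.192 - 44.152.65.223) does not contain 44.152.64.208
  44.152.66.0/23 (44.152.66.0 - 44.152.67.255) does not contain 44.152.64.208
  44.152.80.0/21 (44.152.80.0 - 44.152.87.255) does not contain 44.152.64.208
Longest matching prefix is /17 -> next hop 7.20.245.133.

7.20.245.133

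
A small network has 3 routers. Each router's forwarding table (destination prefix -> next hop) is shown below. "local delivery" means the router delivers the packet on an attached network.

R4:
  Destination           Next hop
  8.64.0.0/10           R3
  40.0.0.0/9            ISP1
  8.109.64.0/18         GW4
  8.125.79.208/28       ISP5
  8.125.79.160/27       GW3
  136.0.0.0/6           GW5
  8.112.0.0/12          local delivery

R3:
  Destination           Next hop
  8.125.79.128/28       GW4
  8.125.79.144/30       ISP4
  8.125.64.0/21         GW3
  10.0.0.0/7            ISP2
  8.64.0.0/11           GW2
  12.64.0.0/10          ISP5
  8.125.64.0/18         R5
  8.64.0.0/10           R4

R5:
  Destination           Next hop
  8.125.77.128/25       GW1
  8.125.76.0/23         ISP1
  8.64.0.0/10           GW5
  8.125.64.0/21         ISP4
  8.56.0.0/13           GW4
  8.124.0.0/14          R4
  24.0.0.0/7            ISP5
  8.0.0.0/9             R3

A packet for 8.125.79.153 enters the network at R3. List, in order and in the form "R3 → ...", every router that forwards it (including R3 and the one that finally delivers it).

At R3: longest match for 8.125.79.153 is 8.125.64.0/18 -> R5
At R5: longest match for 8.125.79.153 is 8.124.0.0/14 -> R4
At R4: longest match for 8.125.79.153 is 8.112.0.0/12 -> local delivery

R3 → R5 → R4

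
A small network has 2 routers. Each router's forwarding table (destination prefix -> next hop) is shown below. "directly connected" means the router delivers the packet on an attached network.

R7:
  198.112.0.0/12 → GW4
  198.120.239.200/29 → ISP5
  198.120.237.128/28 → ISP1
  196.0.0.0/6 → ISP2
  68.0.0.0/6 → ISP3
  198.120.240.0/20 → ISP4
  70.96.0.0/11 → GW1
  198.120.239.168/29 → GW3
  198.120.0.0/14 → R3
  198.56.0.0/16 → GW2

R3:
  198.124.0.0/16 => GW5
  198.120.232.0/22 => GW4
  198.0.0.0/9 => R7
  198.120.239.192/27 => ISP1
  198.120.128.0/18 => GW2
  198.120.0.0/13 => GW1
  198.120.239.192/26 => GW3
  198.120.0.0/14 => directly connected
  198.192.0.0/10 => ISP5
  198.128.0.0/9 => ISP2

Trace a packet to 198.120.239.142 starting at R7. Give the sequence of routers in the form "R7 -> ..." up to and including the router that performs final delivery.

At R7: longest match for 198.120.239.142 is 198.120.0.0/14 -> R3
At R3: longest match for 198.120.239.142 is 198.120.0.0/14 -> directly connected

R7 -> R3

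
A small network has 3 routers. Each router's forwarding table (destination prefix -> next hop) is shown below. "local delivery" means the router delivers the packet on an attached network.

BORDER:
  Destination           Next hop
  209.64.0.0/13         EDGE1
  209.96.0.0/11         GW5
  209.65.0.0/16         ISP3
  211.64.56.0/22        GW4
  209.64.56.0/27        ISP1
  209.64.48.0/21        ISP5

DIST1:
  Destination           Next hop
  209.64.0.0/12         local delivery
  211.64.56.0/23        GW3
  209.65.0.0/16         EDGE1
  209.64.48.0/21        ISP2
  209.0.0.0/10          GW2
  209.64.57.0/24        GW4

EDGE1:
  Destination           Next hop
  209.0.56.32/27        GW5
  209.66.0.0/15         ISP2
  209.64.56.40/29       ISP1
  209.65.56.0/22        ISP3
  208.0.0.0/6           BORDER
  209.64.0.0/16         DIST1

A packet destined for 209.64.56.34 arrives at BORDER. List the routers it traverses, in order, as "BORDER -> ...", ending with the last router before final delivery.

At BORDER: longest match for 209.64.56.34 is 209.64.0.0/13 -> EDGE1
At EDGE1: longest match for 209.64.56.34 is 209.64.0.0/16 -> DIST1
At DIST1: longest match for 209.64.56.34 is 209.64.0.0/12 -> local delivery

BORDER -> EDGE1 -> DIST1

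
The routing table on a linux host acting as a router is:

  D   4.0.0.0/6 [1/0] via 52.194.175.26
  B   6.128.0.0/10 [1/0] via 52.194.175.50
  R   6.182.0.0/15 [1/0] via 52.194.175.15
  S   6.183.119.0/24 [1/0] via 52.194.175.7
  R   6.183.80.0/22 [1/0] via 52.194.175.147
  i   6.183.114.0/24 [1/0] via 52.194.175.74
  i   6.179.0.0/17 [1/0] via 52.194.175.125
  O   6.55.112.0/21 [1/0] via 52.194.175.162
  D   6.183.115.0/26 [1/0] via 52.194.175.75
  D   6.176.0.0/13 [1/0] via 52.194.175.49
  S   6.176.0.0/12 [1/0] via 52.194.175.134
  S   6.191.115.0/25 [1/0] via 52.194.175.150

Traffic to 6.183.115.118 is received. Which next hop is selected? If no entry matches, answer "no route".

Routes whose prefix contains 6.183.115.118:
  4.0.0.0/6 (4.0.0.0 - 7.255.255.255) -> 52.194.175.26
  6.128.0.0/10 (6.128.0.0 - 6.191.255.255) -> 52.194.175.50
  6.176.0.0/12 (6.176.0.0 - 6.191.255.255) -> 52.194.175.134
  6.176.0.0/13 (6.176.0.0 - 6.183.255.255) -> 52.194.175.49
  6.182.0.0/15 (6.182.0.0 - 6.183.255.255) -> 52.194.175.15
More-specific entries that do NOT match:
  6.183.115.0/26 (6.183.115.0 - 6.183.115.63) does not contain 6.183.115.118
  6.191.115.0/25 (6.191.115.0 - 6.191.115.127) does not contain 6.183.115.118
  6.183.119.0/24 (6.183.119.0 - 6.183.119.255) does not contain 6.183.115.118
  6.183.114.0/24 (6.183.114.0 - 6.183.114.255) does not contain 6.183.115.118
  6.183.80.0/22 (6.183.80.0 - 6.183.83.255) does not contain 6.183.115.118
  6.55.112.0/21 (6.55.112.0 - 6.55.119.255) does not contain 6.183.115.118
  6.179.0.0/17 (6.179.0.0 - 6.179.127.255) does not contain 6.183.115.118
Longest matching prefix is /15 -> next hop 52.194.175.15.

52.194.175.15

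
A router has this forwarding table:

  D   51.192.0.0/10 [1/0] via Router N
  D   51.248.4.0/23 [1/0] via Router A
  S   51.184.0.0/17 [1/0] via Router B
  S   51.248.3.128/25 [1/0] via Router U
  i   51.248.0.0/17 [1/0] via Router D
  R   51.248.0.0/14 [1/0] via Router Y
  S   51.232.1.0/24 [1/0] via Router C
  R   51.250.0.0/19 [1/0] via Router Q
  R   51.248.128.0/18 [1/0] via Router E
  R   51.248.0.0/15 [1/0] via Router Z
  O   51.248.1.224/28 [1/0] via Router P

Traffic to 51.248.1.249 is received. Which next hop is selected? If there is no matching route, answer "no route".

Routes whose prefix contains 51.248.1.249:
  51.192.0.0/10 (51.192.0.0 - 51.255.255.255) -> Router N
  51.248.0.0/14 (51.248.0.0 - 51.251.255.255) -> Router Y
  51.248.0.0/15 (51.248.0.0 - 51.249.255.255) -> Router Z
  51.248.0.0/17 (51.248.0.0 - 51.248.127.255) -> Router D
More-specific entries that do NOT match:
  51.248.1.224/28 (51.248.1.224 - 51.248.1.239) does not contain 51.248.1.249
  51.248.3.128/25 (51.248.3.128 - 51.248.3.255) does not contain 51.248.1.249
  51.232.1.0/24 (51.232.1.0 - 51.232.1.255) does not contain 51.248.1.249
  51.248.4.0/23 (51.248.4.0 - 51.248.5.255) does not contain 51.248.1.249
  51.250.0.0/19 (51.250.0.0 - 51.250.31.255) does not contain 51.248.1.249
  51.248.128.0/18 (51.248.128.0 - 51.248.191.255) does not contain 51.248.1.249
Longest matching prefix is /17 -> next hop Router D.

Router D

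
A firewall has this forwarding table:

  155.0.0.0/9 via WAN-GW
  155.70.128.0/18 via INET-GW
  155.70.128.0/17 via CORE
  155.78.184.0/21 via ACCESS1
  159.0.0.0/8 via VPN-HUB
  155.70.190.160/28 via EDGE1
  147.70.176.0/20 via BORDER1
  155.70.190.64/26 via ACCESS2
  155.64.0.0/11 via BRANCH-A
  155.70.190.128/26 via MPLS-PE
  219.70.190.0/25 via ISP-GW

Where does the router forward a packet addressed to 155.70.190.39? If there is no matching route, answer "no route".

INET-GW

Routes whose prefix contains 155.70.190.39:
  155.0.0.0/9 (155.0.0.0 - 155.127.255.255) -> WAN-GW
  155.64.0.0/11 (155.64.0.0 - 155.95.255.255) -> BRANCH-A
  155.70.128.0/17 (155.70.128.0 - 155.70.255.255) -> CORE
  155.70.128.0/18 (155.70.128.0 - 155.70.191.255) -> INET-GW
More-specific entries that do NOT match:
  155.70.190.160/28 (155.70.190.160 - 155.70.190.175) does not contain 155.70.190.39
  155.70.190.64/26 (155.70.190.64 - 155.70.190.127) does not contain 155.70.190.39
  155.70.190.128/26 (155.70.190.128 - 155.70.190.191) does not contain 155.70.190.39
  219.70.190.0/25 (219.70.190.0 - 219.70.190.127) does not contain 155.70.190.39
  155.78.184.0/21 (155.78.184.0 - 155.78.191.255) does not contain 155.70.190.39
  147.70.176.0/20 (147.70.176.0 - 147.70.191.255) does not contain 155.70.190.39
Longest matching prefix is /18 -> next hop INET-GW.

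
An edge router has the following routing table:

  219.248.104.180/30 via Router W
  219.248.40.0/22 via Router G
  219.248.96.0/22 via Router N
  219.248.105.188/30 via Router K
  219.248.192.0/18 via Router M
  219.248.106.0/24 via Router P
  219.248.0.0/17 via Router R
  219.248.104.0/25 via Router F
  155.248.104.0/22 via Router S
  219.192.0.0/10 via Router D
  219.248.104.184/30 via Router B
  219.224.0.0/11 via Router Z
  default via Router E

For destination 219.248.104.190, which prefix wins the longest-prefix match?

Entries matching 219.248.104.190:
  0.0.0.0/0 (default, matches everything)
  219.192.0.0/10 (219.192.0.0 - 219.255.255.255)
  219.224.0.0/11 (219.224.0.0 - 219.255.255.255)
  219.248.0.0/17 (219.248.0.0 - 219.248.127.255)
Most specific is 219.248.0.0/17.

219.248.0.0/17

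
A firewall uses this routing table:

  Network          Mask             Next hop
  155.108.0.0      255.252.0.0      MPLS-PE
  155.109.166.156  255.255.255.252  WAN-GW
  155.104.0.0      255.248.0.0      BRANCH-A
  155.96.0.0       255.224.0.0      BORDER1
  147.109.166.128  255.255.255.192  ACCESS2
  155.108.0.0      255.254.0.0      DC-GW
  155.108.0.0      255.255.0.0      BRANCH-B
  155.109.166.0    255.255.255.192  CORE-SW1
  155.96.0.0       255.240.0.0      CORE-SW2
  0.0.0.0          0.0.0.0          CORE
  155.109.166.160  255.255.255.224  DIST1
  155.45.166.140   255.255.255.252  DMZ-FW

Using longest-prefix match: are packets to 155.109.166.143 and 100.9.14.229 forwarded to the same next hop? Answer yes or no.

no

155.109.166.143: longest match 155.108.0.0/15 -> DC-GW
100.9.14.229: longest match 0.0.0.0/0 -> CORE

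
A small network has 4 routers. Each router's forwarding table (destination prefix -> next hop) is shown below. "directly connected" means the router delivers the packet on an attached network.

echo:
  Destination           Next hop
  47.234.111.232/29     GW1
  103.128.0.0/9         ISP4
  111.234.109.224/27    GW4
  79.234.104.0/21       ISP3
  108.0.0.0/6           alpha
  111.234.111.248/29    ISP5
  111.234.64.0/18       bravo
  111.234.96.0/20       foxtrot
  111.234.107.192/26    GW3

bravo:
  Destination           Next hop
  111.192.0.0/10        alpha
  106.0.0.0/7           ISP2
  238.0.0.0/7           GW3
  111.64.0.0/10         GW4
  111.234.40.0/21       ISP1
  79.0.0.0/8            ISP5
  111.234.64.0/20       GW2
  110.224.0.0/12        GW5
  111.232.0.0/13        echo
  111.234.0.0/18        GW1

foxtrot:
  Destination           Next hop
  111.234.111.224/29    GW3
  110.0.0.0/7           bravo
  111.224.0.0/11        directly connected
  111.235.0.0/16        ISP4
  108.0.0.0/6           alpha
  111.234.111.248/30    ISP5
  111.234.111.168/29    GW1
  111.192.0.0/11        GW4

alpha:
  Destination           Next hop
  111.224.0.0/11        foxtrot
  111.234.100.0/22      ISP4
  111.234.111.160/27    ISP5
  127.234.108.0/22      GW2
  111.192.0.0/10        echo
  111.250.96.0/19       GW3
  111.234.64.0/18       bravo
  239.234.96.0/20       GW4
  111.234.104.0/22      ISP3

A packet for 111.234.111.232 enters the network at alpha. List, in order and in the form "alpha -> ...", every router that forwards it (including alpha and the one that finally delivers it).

alpha -> bravo -> echo -> foxtrot

At alpha: longest match for 111.234.111.232 is 111.234.64.0/18 -> bravo
At bravo: longest match for 111.234.111.232 is 111.232.0.0/13 -> echo
At echo: longest match for 111.234.111.232 is 111.234.96.0/20 -> foxtrot
At foxtrot: longest match for 111.234.111.232 is 111.224.0.0/11 -> directly connected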